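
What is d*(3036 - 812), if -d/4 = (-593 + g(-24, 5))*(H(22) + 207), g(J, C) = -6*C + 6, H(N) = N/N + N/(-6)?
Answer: 3364654016/3 ≈ 1.1216e+9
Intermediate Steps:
H(N) = 1 - N/6 (H(N) = 1 + N*(-⅙) = 1 - N/6)
g(J, C) = 6 - 6*C
d = 1512884/3 (d = -4*(-593 + (6 - 6*5))*((1 - ⅙*22) + 207) = -4*(-593 + (6 - 30))*((1 - 11/3) + 207) = -4*(-593 - 24)*(-8/3 + 207) = -(-2468)*613/3 = -4*(-378221/3) = 1512884/3 ≈ 5.0429e+5)
d*(3036 - 812) = 1512884*(3036 - 812)/3 = (1512884/3)*2224 = 3364654016/3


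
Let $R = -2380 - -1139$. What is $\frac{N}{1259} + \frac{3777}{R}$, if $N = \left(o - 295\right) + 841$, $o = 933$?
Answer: $- \frac{2919804}{1562419} \approx -1.8688$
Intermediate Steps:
$N = 1479$ ($N = \left(933 - 295\right) + 841 = 638 + 841 = 1479$)
$R = -1241$ ($R = -2380 + 1139 = -1241$)
$\frac{N}{1259} + \frac{3777}{R} = \frac{1479}{1259} + \frac{3777}{-1241} = 1479 \cdot \frac{1}{1259} + 3777 \left(- \frac{1}{1241}\right) = \frac{1479}{1259} - \frac{3777}{1241} = - \frac{2919804}{1562419}$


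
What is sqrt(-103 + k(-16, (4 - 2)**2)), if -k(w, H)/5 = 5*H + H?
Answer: I*sqrt(223) ≈ 14.933*I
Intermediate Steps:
k(w, H) = -30*H (k(w, H) = -5*(5*H + H) = -30*H)
sqrt(-103 + k(-16, (4 - 2)**2)) = sqrt(-103 - 30*(4 - 2)**2) = sqrt(-103 - 30*2**2) = sqrt(-103 - 30*4) = sqrt(-103 - 120) = sqrt(-223) = I*sqrt(223)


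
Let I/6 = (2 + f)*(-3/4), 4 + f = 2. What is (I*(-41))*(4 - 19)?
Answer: 0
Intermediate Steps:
f = -2 (f = -4 + 2 = -2)
I = 0 (I = 6*((2 - 2)*(-3/4)) = 6*(0*(-3*¼)) = 6*(0*(-¾)) = 6*0 = 0)
(I*(-41))*(4 - 19) = (0*(-41))*(4 - 19) = 0*(-15) = 0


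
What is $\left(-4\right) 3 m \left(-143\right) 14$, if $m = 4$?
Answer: $96096$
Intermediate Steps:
$\left(-4\right) 3 m \left(-143\right) 14 = \left(-4\right) 3 \cdot 4 \left(-143\right) 14 = \left(-12\right) 4 \left(-143\right) 14 = \left(-48\right) \left(-143\right) 14 = 6864 \cdot 14 = 96096$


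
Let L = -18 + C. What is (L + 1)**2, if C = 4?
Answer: 169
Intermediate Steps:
L = -14 (L = -18 + 4 = -14)
(L + 1)**2 = (-14 + 1)**2 = (-13)**2 = 169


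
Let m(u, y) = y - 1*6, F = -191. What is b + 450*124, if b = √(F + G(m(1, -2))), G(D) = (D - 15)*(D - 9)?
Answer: 55800 + 10*√2 ≈ 55814.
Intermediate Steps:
m(u, y) = -6 + y (m(u, y) = y - 6 = -6 + y)
G(D) = (-15 + D)*(-9 + D)
b = 10*√2 (b = √(-191 + (135 + (-6 - 2)² - 24*(-6 - 2))) = √(-191 + (135 + (-8)² - 24*(-8))) = √(-191 + (135 + 64 + 192)) = √(-191 + 391) = √200 = 10*√2 ≈ 14.142)
b + 450*124 = 10*√2 + 450*124 = 10*√2 + 55800 = 55800 + 10*√2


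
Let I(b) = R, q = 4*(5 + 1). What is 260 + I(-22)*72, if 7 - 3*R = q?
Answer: -148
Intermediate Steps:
q = 24 (q = 4*6 = 24)
R = -17/3 (R = 7/3 - ⅓*24 = 7/3 - 8 = -17/3 ≈ -5.6667)
I(b) = -17/3
260 + I(-22)*72 = 260 - 17/3*72 = 260 - 408 = -148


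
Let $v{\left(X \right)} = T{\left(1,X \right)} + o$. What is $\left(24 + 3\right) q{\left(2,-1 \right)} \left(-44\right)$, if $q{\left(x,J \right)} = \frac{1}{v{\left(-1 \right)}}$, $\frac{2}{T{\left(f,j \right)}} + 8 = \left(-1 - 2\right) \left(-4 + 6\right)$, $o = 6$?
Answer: $- \frac{8316}{41} \approx -202.83$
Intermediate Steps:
$T{\left(f,j \right)} = - \frac{1}{7}$ ($T{\left(f,j \right)} = \frac{2}{-8 + \left(-1 - 2\right) \left(-4 + 6\right)} = \frac{2}{-8 - 6} = \frac{2}{-14} = 2 \left(- \frac{1}{14}\right) = - \frac{1}{7}$)
$v{\left(X \right)} = \frac{41}{7}$ ($v{\left(X \right)} = - \frac{1}{7} + 6 = \frac{41}{7}$)
$q{\left(x,J \right)} = \frac{7}{41}$ ($q{\left(x,J \right)} = \frac{1}{\frac{41}{7}} = \frac{7}{41}$)
$\left(24 + 3\right) q{\left(2,-1 \right)} \left(-44\right) = \left(24 + 3\right) \frac{7}{41} \left(-44\right) = 27 \cdot \frac{7}{41} \left(-44\right) = \frac{189}{41} \left(-44\right) = - \frac{8316}{41}$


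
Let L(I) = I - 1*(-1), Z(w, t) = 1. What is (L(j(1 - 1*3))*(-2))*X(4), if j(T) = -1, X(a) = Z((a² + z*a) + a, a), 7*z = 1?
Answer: 0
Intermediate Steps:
z = ⅐ (z = (⅐)*1 = ⅐ ≈ 0.14286)
X(a) = 1
L(I) = 1 + I (L(I) = I + 1 = 1 + I)
(L(j(1 - 1*3))*(-2))*X(4) = ((1 - 1)*(-2))*1 = (0*(-2))*1 = 0*1 = 0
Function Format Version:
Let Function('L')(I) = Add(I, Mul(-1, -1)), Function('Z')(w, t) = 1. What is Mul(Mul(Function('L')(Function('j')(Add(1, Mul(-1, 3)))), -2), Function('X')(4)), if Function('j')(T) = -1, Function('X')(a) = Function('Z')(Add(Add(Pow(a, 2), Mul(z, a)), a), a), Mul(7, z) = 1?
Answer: 0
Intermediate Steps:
z = Rational(1, 7) (z = Mul(Rational(1, 7), 1) = Rational(1, 7) ≈ 0.14286)
Function('X')(a) = 1
Function('L')(I) = Add(1, I) (Function('L')(I) = Add(I, 1) = Add(1, I))
Mul(Mul(Function('L')(Function('j')(Add(1, Mul(-1, 3)))), -2), Function('X')(4)) = Mul(Mul(Add(1, -1), -2), 1) = Mul(Mul(0, -2), 1) = Mul(0, 1) = 0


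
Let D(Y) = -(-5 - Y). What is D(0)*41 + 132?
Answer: 337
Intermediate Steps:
D(Y) = 5 + Y
D(0)*41 + 132 = (5 + 0)*41 + 132 = 5*41 + 132 = 205 + 132 = 337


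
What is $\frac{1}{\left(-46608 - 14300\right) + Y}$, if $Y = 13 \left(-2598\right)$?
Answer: $- \frac{1}{94682} \approx -1.0562 \cdot 10^{-5}$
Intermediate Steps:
$Y = -33774$
$\frac{1}{\left(-46608 - 14300\right) + Y} = \frac{1}{\left(-46608 - 14300\right) - 33774} = \frac{1}{-60908 - 33774} = \frac{1}{-94682} = - \frac{1}{94682}$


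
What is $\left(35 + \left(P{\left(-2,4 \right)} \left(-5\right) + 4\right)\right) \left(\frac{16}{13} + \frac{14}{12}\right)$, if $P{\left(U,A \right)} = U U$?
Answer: $\frac{3553}{78} \approx 45.551$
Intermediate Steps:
$P{\left(U,A \right)} = U^{2}$
$\left(35 + \left(P{\left(-2,4 \right)} \left(-5\right) + 4\right)\right) \left(\frac{16}{13} + \frac{14}{12}\right) = \left(35 + \left(\left(-2\right)^{2} \left(-5\right) + 4\right)\right) \left(\frac{16}{13} + \frac{14}{12}\right) = \left(35 + \left(4 \left(-5\right) + 4\right)\right) \left(16 \cdot \frac{1}{13} + 14 \cdot \frac{1}{12}\right) = \left(35 + \left(-20 + 4\right)\right) \left(\frac{16}{13} + \frac{7}{6}\right) = \left(35 - 16\right) \frac{187}{78} = 19 \cdot \frac{187}{78} = \frac{3553}{78}$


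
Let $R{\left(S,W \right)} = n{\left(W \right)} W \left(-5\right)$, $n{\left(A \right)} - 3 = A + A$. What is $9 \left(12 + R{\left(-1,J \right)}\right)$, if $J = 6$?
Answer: $-3942$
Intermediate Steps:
$n{\left(A \right)} = 3 + 2 A$ ($n{\left(A \right)} = 3 + \left(A + A\right) = 3 + 2 A$)
$R{\left(S,W \right)} = - 5 W \left(3 + 2 W\right)$ ($R{\left(S,W \right)} = \left(3 + 2 W\right) W \left(-5\right) = W \left(3 + 2 W\right) \left(-5\right) = - 5 W \left(3 + 2 W\right)$)
$9 \left(12 + R{\left(-1,J \right)}\right) = 9 \left(12 - 30 \left(3 + 2 \cdot 6\right)\right) = 9 \left(12 - 30 \left(3 + 12\right)\right) = 9 \left(12 - 30 \cdot 15\right) = 9 \left(12 - 450\right) = 9 \left(-438\right) = -3942$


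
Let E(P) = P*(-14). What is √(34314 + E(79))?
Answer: 2*√8302 ≈ 182.23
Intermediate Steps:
E(P) = -14*P
√(34314 + E(79)) = √(34314 - 14*79) = √(34314 - 1106) = √33208 = 2*√8302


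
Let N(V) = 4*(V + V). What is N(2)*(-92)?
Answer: -1472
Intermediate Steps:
N(V) = 8*V (N(V) = 4*(2*V) = 8*V)
N(2)*(-92) = (8*2)*(-92) = 16*(-92) = -1472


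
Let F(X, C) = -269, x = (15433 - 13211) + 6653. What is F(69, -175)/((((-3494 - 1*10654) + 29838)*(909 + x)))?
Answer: -269/153510960 ≈ -1.7523e-6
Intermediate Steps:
x = 8875 (x = 2222 + 6653 = 8875)
F(69, -175)/((((-3494 - 1*10654) + 29838)*(909 + x))) = -269*1/((909 + 8875)*((-3494 - 1*10654) + 29838)) = -269*1/(9784*((-3494 - 10654) + 29838)) = -269*1/(9784*(-14148 + 29838)) = -269/(15690*9784) = -269/153510960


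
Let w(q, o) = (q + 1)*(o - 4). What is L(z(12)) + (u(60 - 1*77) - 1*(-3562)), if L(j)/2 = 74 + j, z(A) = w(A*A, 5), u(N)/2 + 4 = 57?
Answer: 4106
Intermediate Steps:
u(N) = 106 (u(N) = -8 + 2*57 = -8 + 114 = 106)
w(q, o) = (1 + q)*(-4 + o)
z(A) = 1 + A**2 (z(A) = -4 + 5 - 4*A*A + 5*(A*A) = -4 + 5 - 4*A**2 + 5*A**2 = 1 + A**2)
L(j) = 148 + 2*j (L(j) = 2*(74 + j) = 148 + 2*j)
L(z(12)) + (u(60 - 1*77) - 1*(-3562)) = (148 + 2*(1 + 12**2)) + (106 - 1*(-3562)) = (148 + 2*(1 + 144)) + (106 + 3562) = (148 + 2*145) + 3668 = (148 + 290) + 3668 = 438 + 3668 = 4106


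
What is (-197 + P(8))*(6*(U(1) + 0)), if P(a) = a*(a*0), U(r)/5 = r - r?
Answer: 0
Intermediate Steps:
U(r) = 0 (U(r) = 5*(r - r) = 5*0 = 0)
P(a) = 0 (P(a) = a*0 = 0)
(-197 + P(8))*(6*(U(1) + 0)) = (-197 + 0)*(6*(0 + 0)) = -1182*0 = -197*0 = 0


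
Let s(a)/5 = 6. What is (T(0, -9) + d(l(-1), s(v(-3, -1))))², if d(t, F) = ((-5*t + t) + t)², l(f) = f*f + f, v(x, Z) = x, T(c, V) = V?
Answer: 81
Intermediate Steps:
s(a) = 30 (s(a) = 5*6 = 30)
l(f) = f + f² (l(f) = f² + f = f + f²)
d(t, F) = 9*t² (d(t, F) = (-4*t + t)² = (-3*t)² = 9*t²)
(T(0, -9) + d(l(-1), s(v(-3, -1))))² = (-9 + 9*(-(1 - 1))²)² = (-9 + 9*(-1*0)²)² = (-9 + 9*0²)² = (-9 + 9*0)² = (-9 + 0)² = (-9)² = 81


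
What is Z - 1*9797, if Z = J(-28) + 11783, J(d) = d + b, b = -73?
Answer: 1885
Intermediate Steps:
J(d) = -73 + d (J(d) = d - 73 = -73 + d)
Z = 11682 (Z = (-73 - 28) + 11783 = -101 + 11783 = 11682)
Z - 1*9797 = 11682 - 1*9797 = 11682 - 9797 = 1885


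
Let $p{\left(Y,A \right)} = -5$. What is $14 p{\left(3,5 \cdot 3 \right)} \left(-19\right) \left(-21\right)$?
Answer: $-27930$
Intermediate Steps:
$14 p{\left(3,5 \cdot 3 \right)} \left(-19\right) \left(-21\right) = 14 \left(-5\right) \left(-19\right) \left(-21\right) = \left(-70\right) \left(-19\right) \left(-21\right) = 1330 \left(-21\right) = -27930$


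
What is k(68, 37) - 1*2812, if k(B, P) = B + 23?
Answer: -2721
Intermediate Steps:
k(B, P) = 23 + B
k(68, 37) - 1*2812 = (23 + 68) - 1*2812 = 91 - 2812 = -2721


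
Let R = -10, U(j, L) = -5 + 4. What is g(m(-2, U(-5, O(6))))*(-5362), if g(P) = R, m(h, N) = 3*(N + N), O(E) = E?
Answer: 53620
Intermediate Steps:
U(j, L) = -1
m(h, N) = 6*N (m(h, N) = 3*(2*N) = 6*N)
g(P) = -10
g(m(-2, U(-5, O(6))))*(-5362) = -10*(-5362) = 53620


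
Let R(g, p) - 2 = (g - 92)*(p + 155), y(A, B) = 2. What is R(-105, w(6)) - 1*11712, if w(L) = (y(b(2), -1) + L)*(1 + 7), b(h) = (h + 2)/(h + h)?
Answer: -54853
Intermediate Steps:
b(h) = (2 + h)/(2*h) (b(h) = (2 + h)/((2*h)) = (2 + h)*(1/(2*h)) = (2 + h)/(2*h))
w(L) = 16 + 8*L (w(L) = (2 + L)*(1 + 7) = (2 + L)*8 = 16 + 8*L)
R(g, p) = 2 + (-92 + g)*(155 + p) (R(g, p) = 2 + (g - 92)*(p + 155) = 2 + (-92 + g)*(155 + p))
R(-105, w(6)) - 1*11712 = (-14258 - 92*(16 + 8*6) + 155*(-105) - 105*(16 + 8*6)) - 1*11712 = (-14258 - 92*(16 + 48) - 16275 - 105*(16 + 48)) - 11712 = (-14258 - 92*64 - 16275 - 105*64) - 11712 = (-14258 - 5888 - 16275 - 6720) - 11712 = -43141 - 11712 = -54853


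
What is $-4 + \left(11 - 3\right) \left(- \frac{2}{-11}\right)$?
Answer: $- \frac{28}{11} \approx -2.5455$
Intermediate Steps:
$-4 + \left(11 - 3\right) \left(- \frac{2}{-11}\right) = -4 + 8 \left(\left(-2\right) \left(- \frac{1}{11}\right)\right) = -4 + 8 \cdot \frac{2}{11} = -4 + \frac{16}{11} = - \frac{28}{11}$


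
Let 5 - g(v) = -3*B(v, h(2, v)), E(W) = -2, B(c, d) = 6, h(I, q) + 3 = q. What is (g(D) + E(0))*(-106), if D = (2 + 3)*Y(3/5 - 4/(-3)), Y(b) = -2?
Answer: -2226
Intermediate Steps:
h(I, q) = -3 + q
D = -10 (D = (2 + 3)*(-2) = 5*(-2) = -10)
g(v) = 23 (g(v) = 5 - (-3)*6 = 5 - 1*(-18) = 5 + 18 = 23)
(g(D) + E(0))*(-106) = (23 - 2)*(-106) = 21*(-106) = -2226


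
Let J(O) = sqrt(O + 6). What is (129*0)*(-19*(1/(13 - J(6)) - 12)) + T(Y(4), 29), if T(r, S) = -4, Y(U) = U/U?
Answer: -4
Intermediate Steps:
Y(U) = 1
J(O) = sqrt(6 + O)
(129*0)*(-19*(1/(13 - J(6)) - 12)) + T(Y(4), 29) = (129*0)*(-19*(1/(13 - sqrt(6 + 6)) - 12)) - 4 = 0*(-19*(1/(13 - sqrt(12)) - 12)) - 4 = 0*(-19*(1/(13 - 2*sqrt(3)) - 12)) - 4 = 0*(-19*(-12 + 1/(13 - 2*sqrt(3)))) - 4 = 0*(228 - 19/(13 - 2*sqrt(3))) - 4 = 0 - 4 = -4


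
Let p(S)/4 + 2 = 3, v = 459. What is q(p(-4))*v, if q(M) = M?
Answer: 1836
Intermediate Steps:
p(S) = 4 (p(S) = -8 + 4*3 = -8 + 12 = 4)
q(p(-4))*v = 4*459 = 1836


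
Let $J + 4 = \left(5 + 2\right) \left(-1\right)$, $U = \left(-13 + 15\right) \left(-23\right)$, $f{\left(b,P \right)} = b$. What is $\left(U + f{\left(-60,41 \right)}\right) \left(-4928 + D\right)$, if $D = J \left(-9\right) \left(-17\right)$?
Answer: $700766$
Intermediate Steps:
$U = -46$ ($U = 2 \left(-23\right) = -46$)
$J = -11$ ($J = -4 + \left(5 + 2\right) \left(-1\right) = -4 + 7 \left(-1\right) = -4 - 7 = -11$)
$D = -1683$ ($D = \left(-11\right) \left(-9\right) \left(-17\right) = 99 \left(-17\right) = -1683$)
$\left(U + f{\left(-60,41 \right)}\right) \left(-4928 + D\right) = \left(-46 - 60\right) \left(-4928 - 1683\right) = \left(-106\right) \left(-6611\right) = 700766$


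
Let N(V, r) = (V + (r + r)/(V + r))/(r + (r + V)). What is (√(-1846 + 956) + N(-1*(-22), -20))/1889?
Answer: -1/17001 + I*√890/1889 ≈ -5.882e-5 + 0.015793*I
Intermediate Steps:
N(V, r) = (V + 2*r/(V + r))/(V + 2*r) (N(V, r) = (V + (2*r)/(V + r))/(r + (V + r)) = (V + 2*r/(V + r))/(V + 2*r))
(√(-1846 + 956) + N(-1*(-22), -20))/1889 = (√(-1846 + 956) + ((-1*(-22))² + 2*(-20) - 1*(-22)*(-20))/((-1*(-22))² + 2*(-20)² + 3*(-1*(-22))*(-20)))/1889 = (√(-890) + (22² - 40 + 22*(-20))/(22² + 2*400 + 3*22*(-20)))*(1/1889) = (I*√890 + (484 - 40 - 440)/(484 + 800 - 1320))*(1/1889) = (I*√890 + 4/(-36))*(1/1889) = (I*√890 - 1/36*4)*(1/1889) = (I*√890 - ⅑)*(1/1889) = (-⅑ + I*√890)*(1/1889) = -1/17001 + I*√890/1889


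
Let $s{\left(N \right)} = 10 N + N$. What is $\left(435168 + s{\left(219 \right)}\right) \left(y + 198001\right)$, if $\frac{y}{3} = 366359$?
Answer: $567571500006$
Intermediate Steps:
$s{\left(N \right)} = 11 N$
$y = 1099077$ ($y = 3 \cdot 366359 = 1099077$)
$\left(435168 + s{\left(219 \right)}\right) \left(y + 198001\right) = \left(435168 + 11 \cdot 219\right) \left(1099077 + 198001\right) = \left(435168 + 2409\right) 1297078 = 437577 \cdot 1297078 = 567571500006$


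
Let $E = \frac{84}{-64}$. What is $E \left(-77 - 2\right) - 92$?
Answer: $\frac{187}{16} \approx 11.688$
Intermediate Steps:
$E = - \frac{21}{16}$ ($E = 84 \left(- \frac{1}{64}\right) = - \frac{21}{16} \approx -1.3125$)
$E \left(-77 - 2\right) - 92 = - \frac{21 \left(-77 - 2\right)}{16} - 92 = \left(- \frac{21}{16}\right) \left(-79\right) - 92 = \frac{1659}{16} - 92 = \frac{187}{16}$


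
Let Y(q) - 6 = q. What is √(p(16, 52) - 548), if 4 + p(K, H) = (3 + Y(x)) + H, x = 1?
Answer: 7*I*√10 ≈ 22.136*I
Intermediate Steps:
Y(q) = 6 + q
p(K, H) = 6 + H (p(K, H) = -4 + ((3 + (6 + 1)) + H) = -4 + ((3 + 7) + H) = -4 + (10 + H) = 6 + H)
√(p(16, 52) - 548) = √((6 + 52) - 548) = √(58 - 548) = √(-490) = 7*I*√10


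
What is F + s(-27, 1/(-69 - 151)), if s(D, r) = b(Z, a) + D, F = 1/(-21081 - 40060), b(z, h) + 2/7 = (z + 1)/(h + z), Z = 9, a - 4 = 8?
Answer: -34422404/1283961 ≈ -26.810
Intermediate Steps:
a = 12 (a = 4 + 8 = 12)
b(z, h) = -2/7 + (1 + z)/(h + z) (b(z, h) = -2/7 + (z + 1)/(h + z) = -2/7 + (1 + z)/(h + z))
F = -1/61141 (F = 1/(-61141) = -1/61141 ≈ -1.6356e-5)
s(D, r) = 4/21 + D (s(D, r) = (7 - 2*12 + 5*9)/(7*(12 + 9)) + D = (⅐)*(7 - 24 + 45)/21 + D = (⅐)*(1/21)*28 + D = 4/21 + D)
F + s(-27, 1/(-69 - 151)) = -1/61141 + (4/21 - 27) = -1/61141 - 563/21 = -34422404/1283961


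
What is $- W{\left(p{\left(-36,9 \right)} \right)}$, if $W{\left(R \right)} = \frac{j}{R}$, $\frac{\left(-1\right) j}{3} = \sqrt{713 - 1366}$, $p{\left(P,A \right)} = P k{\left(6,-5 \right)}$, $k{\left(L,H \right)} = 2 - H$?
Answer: $- \frac{i \sqrt{653}}{84} \approx - 0.30421 i$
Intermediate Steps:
$p{\left(P,A \right)} = 7 P$ ($p{\left(P,A \right)} = P \left(2 - -5\right) = P \left(2 + 5\right) = P 7 = 7 P$)
$j = - 3 i \sqrt{653}$ ($j = - 3 \sqrt{713 - 1366} = - 3 \sqrt{-653} = - 3 i \sqrt{653} \approx - 76.662 i$)
$W{\left(R \right)} = - \frac{3 i \sqrt{653}}{R}$ ($W{\left(R \right)} = \frac{\left(-3\right) i \sqrt{653}}{R} = - \frac{3 i \sqrt{653}}{R}$)
$- W{\left(p{\left(-36,9 \right)} \right)} = - \frac{\left(-3\right) i \sqrt{653}}{7 \left(-36\right)} = - \frac{\left(-3\right) i \sqrt{653}}{-252} = - \frac{\left(-3\right) i \sqrt{653} \left(-1\right)}{252} = - \frac{i \sqrt{653}}{84}$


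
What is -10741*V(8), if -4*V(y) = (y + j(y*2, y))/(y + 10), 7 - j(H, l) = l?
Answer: 75187/72 ≈ 1044.3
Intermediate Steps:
j(H, l) = 7 - l
V(y) = -7/(4*(10 + y)) (V(y) = -(y + (7 - y))/(4*(y + 10)) = -7/(4*(10 + y)))
-10741*V(8) = -(-75187)/(40 + 4*8) = -(-75187)/(40 + 32) = -(-75187)/72 = -10741*(-7/72) = 75187/72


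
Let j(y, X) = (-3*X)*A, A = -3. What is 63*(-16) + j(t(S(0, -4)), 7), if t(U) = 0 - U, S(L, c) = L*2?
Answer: -945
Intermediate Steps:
S(L, c) = 2*L
t(U) = -U
j(y, X) = 9*X (j(y, X) = -3*X*(-3) = 9*X)
63*(-16) + j(t(S(0, -4)), 7) = 63*(-16) + 9*7 = -1008 + 63 = -945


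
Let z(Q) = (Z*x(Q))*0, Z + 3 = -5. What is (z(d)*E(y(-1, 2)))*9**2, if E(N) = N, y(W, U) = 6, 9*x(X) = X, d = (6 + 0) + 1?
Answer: 0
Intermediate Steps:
d = 7 (d = 6 + 1 = 7)
Z = -8 (Z = -3 - 5 = -8)
x(X) = X/9
z(Q) = 0 (z(Q) = -8*Q/9*0 = 0)
(z(d)*E(y(-1, 2)))*9**2 = (0*6)*9**2 = 0*81 = 0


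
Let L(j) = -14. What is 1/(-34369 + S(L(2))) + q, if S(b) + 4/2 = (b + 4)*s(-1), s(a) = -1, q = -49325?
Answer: -1694856326/34361 ≈ -49325.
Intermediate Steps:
S(b) = -6 - b (S(b) = -2 + (b + 4)*(-1) = -2 + (4 + b)*(-1) = -2 + (-4 - b) = -6 - b)
1/(-34369 + S(L(2))) + q = 1/(-34369 + (-6 - 1*(-14))) - 49325 = 1/(-34369 + (-6 + 14)) - 49325 = 1/(-34369 + 8) - 49325 = 1/(-34361) - 49325 = -1/34361 - 49325 = -1694856326/34361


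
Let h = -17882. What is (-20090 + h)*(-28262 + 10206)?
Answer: 685622432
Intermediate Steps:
(-20090 + h)*(-28262 + 10206) = (-20090 - 17882)*(-28262 + 10206) = -37972*(-18056) = 685622432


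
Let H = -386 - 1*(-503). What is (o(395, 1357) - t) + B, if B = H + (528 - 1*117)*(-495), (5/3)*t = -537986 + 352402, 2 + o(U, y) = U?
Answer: -457923/5 ≈ -91585.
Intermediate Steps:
o(U, y) = -2 + U
H = 117 (H = -386 + 503 = 117)
t = -556752/5 (t = 3*(-537986 + 352402)/5 = (3/5)*(-185584) = -556752/5 ≈ -1.1135e+5)
B = -203328 (B = 117 + (528 - 1*117)*(-495) = 117 + (528 - 117)*(-495) = 117 + 411*(-495) = 117 - 203445 = -203328)
(o(395, 1357) - t) + B = ((-2 + 395) - 1*(-556752/5)) - 203328 = (393 + 556752/5) - 203328 = 558717/5 - 203328 = -457923/5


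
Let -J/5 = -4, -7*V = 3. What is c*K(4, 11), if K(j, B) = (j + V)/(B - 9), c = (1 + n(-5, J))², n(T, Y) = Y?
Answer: 1575/2 ≈ 787.50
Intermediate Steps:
V = -3/7 (V = -⅐*3 = -3/7 ≈ -0.42857)
J = 20 (J = -5*(-4) = 20)
c = 441 (c = (1 + 20)² = 21² = 441)
K(j, B) = (-3/7 + j)/(-9 + B) (K(j, B) = (j - 3/7)/(B - 9) = (-3/7 + j)/(-9 + B))
c*K(4, 11) = 441*((-3/7 + 4)/(-9 + 11)) = 441*((25/7)/2) = 441*((½)*(25/7)) = 441*(25/14) = 1575/2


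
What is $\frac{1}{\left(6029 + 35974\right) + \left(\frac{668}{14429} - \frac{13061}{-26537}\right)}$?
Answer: $\frac{382902373}{16083254557004} \approx 2.3808 \cdot 10^{-5}$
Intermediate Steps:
$\frac{1}{\left(6029 + 35974\right) + \left(\frac{668}{14429} - \frac{13061}{-26537}\right)} = \frac{1}{42003 + \left(668 \cdot \frac{1}{14429} - - \frac{13061}{26537}\right)} = \frac{1}{42003 + \left(\frac{668}{14429} + \frac{13061}{26537}\right)} = \frac{1}{42003 + \frac{206183885}{382902373}} = \frac{1}{\frac{16083254557004}{382902373}} = \frac{382902373}{16083254557004}$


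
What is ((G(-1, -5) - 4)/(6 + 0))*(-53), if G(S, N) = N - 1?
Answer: 265/3 ≈ 88.333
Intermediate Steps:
G(S, N) = -1 + N
((G(-1, -5) - 4)/(6 + 0))*(-53) = (((-1 - 5) - 4)/(6 + 0))*(-53) = ((-6 - 4)/6)*(-53) = -10*1/6*(-53) = -5/3*(-53) = 265/3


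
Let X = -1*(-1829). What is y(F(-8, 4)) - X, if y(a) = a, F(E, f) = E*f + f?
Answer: -1857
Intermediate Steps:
F(E, f) = f + E*f
X = 1829
y(F(-8, 4)) - X = 4*(1 - 8) - 1*1829 = 4*(-7) - 1829 = -28 - 1829 = -1857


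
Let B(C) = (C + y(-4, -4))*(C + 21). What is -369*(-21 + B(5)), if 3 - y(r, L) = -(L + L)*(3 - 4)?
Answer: -145755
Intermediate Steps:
y(r, L) = 3 - 2*L (y(r, L) = 3 - (-1)*(L + L)*(3 - 4) = 3 - (-1)*(2*L)*(-1) = 3 - (-1)*(-2*L) = 3 - 2*L)
B(C) = (11 + C)*(21 + C) (B(C) = (C + (3 - 2*(-4)))*(C + 21) = (C + (3 + 8))*(21 + C) = (C + 11)*(21 + C) = (11 + C)*(21 + C))
-369*(-21 + B(5)) = -369*(-21 + (231 + 5**2 + 32*5)) = -369*(-21 + (231 + 25 + 160)) = -369*(-21 + 416) = -369*395 = -145755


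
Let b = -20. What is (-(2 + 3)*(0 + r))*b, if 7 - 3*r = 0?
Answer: 700/3 ≈ 233.33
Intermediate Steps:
r = 7/3 (r = 7/3 - ⅓*0 = 7/3 + 0 = 7/3 ≈ 2.3333)
(-(2 + 3)*(0 + r))*b = -(2 + 3)*(0 + 7/3)*(-20) = -5*7/3*(-20) = -1*35/3*(-20) = -35/3*(-20) = 700/3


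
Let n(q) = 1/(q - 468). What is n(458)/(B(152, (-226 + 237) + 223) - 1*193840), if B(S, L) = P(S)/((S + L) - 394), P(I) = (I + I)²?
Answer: 1/2053920 ≈ 4.8687e-7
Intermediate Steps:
P(I) = 4*I² (P(I) = (2*I)² = 4*I²)
n(q) = 1/(-468 + q)
B(S, L) = 4*S²/(-394 + L + S) (B(S, L) = (4*S²)/((S + L) - 394) = (4*S²)/((L + S) - 394) = (4*S²)/(-394 + L + S) = 4*S²/(-394 + L + S))
n(458)/(B(152, (-226 + 237) + 223) - 1*193840) = 1/((-468 + 458)*(4*152²/(-394 + ((-226 + 237) + 223) + 152) - 1*193840)) = 1/((-10)*(4*23104/(-394 + (11 + 223) + 152) - 193840)) = -1/(10*(4*23104/(-394 + 234 + 152) - 193840)) = -1/(10*(4*23104/(-8) - 193840)) = -1/(10*(4*23104*(-⅛) - 193840)) = -1/(10*(-11552 - 193840)) = -⅒/(-205392) = -⅒*(-1/205392) = 1/2053920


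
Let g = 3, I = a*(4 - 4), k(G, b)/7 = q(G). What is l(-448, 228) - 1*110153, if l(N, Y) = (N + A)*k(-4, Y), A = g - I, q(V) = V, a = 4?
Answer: -97693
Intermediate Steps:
k(G, b) = 7*G
I = 0 (I = 4*(4 - 4) = 4*0 = 0)
A = 3 (A = 3 - 1*0 = 3 + 0 = 3)
l(N, Y) = -84 - 28*N (l(N, Y) = (N + 3)*(7*(-4)) = (3 + N)*(-28) = -84 - 28*N)
l(-448, 228) - 1*110153 = (-84 - 28*(-448)) - 1*110153 = (-84 + 12544) - 110153 = 12460 - 110153 = -97693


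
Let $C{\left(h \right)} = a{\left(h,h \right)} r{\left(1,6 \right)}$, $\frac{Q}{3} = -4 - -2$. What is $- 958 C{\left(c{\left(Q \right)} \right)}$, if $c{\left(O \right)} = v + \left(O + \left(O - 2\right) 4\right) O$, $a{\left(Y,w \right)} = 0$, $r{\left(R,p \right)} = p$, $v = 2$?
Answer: $0$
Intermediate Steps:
$Q = -6$ ($Q = 3 \left(-4 - -2\right) = 3 \left(-4 + 2\right) = 3 \left(-2\right) = -6$)
$c{\left(O \right)} = 2 + O \left(-8 + 5 O\right)$ ($c{\left(O \right)} = 2 + \left(O + \left(O - 2\right) 4\right) O = 2 + \left(O + \left(-2 + O\right) 4\right) O = 2 + \left(O + \left(-8 + 4 O\right)\right) O = 2 + \left(-8 + 5 O\right) O = 2 + O \left(-8 + 5 O\right)$)
$C{\left(h \right)} = 0$ ($C{\left(h \right)} = 0 \cdot 6 = 0$)
$- 958 C{\left(c{\left(Q \right)} \right)} = \left(-958\right) 0 = 0$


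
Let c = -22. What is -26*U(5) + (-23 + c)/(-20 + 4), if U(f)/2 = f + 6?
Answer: -9107/16 ≈ -569.19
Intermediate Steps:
U(f) = 12 + 2*f (U(f) = 2*(f + 6) = 2*(6 + f) = 12 + 2*f)
-26*U(5) + (-23 + c)/(-20 + 4) = -26*(12 + 2*5) + (-23 - 22)/(-20 + 4) = -26*(12 + 10) - 45/(-16) = -26*22 - 45*(-1/16) = -572 + 45/16 = -9107/16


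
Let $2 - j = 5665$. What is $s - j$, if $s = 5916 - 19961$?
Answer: $-8382$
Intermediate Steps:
$j = -5663$ ($j = 2 - 5665 = -5663$)
$s = -14045$
$s - j = -14045 - -5663 = -14045 + 5663 = -8382$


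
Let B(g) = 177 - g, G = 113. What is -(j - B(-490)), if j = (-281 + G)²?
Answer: -27557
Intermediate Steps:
j = 28224 (j = (-281 + 113)² = (-168)² = 28224)
-(j - B(-490)) = -(28224 - (177 - 1*(-490))) = -(28224 - (177 + 490)) = -(28224 - 1*667) = -(28224 - 667) = -1*27557 = -27557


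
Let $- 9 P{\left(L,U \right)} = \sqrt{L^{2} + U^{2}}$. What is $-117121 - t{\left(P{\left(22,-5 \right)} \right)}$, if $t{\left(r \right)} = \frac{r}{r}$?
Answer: $-117122$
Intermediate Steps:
$P{\left(L,U \right)} = - \frac{\sqrt{L^{2} + U^{2}}}{9}$
$t{\left(r \right)} = 1$
$-117121 - t{\left(P{\left(22,-5 \right)} \right)} = -117121 - 1 = -117122$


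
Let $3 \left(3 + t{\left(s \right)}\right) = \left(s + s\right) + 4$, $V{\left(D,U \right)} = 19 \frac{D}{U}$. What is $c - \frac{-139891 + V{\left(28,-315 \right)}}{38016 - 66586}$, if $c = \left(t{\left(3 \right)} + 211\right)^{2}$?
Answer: $\frac{57413119429}{1285650} \approx 44657.0$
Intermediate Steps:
$V{\left(D,U \right)} = \frac{19 D}{U}$
$t{\left(s \right)} = - \frac{5}{3} + \frac{2 s}{3}$ ($t{\left(s \right)} = -3 + \frac{\left(s + s\right) + 4}{3} = -3 + \frac{2 s + 4}{3} = -3 + \frac{4 + 2 s}{3} = -3 + \left(\frac{4}{3} + \frac{2 s}{3}\right) = - \frac{5}{3} + \frac{2 s}{3}$)
$c = \frac{401956}{9}$ ($c = \left(\left(- \frac{5}{3} + \frac{2}{3} \cdot 3\right) + 211\right)^{2} = \left(\left(- \frac{5}{3} + 2\right) + 211\right)^{2} = \left(\frac{1}{3} + 211\right)^{2} = \left(\frac{634}{3}\right)^{2} = \frac{401956}{9} \approx 44662.0$)
$c - \frac{-139891 + V{\left(28,-315 \right)}}{38016 - 66586} = \frac{401956}{9} - \frac{-139891 + 19 \cdot 28 \frac{1}{-315}}{38016 - 66586} = \frac{401956}{9} - \frac{-139891 + 19 \cdot 28 \left(- \frac{1}{315}\right)}{-28570} = \frac{401956}{9} - \left(-139891 - \frac{76}{45}\right) \left(- \frac{1}{28570}\right) = \frac{401956}{9} - \left(- \frac{6295171}{45}\right) \left(- \frac{1}{28570}\right) = \frac{401956}{9} - \frac{6295171}{1285650} = \frac{57413119429}{1285650}$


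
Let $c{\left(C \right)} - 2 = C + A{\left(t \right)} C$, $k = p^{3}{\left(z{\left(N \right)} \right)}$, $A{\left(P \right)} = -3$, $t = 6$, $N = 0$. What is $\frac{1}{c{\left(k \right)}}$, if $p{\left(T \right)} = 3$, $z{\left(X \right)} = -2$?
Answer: $- \frac{1}{52} \approx -0.019231$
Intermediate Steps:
$k = 27$ ($k = 3^{3} = 27$)
$c{\left(C \right)} = 2 - 2 C$ ($c{\left(C \right)} = 2 + \left(C - 3 C\right) = 2 - 2 C$)
$\frac{1}{c{\left(k \right)}} = \frac{1}{2 - 54} = \frac{1}{-52} = - \frac{1}{52}$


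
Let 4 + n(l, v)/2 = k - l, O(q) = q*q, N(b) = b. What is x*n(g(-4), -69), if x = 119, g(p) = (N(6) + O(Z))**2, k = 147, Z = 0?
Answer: 25466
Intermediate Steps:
O(q) = q**2
g(p) = 36 (g(p) = (6 + 0**2)**2 = (6 + 0)**2 = 6**2 = 36)
n(l, v) = 286 - 2*l (n(l, v) = -8 + 2*(147 - l) = -8 + (294 - 2*l) = 286 - 2*l)
x*n(g(-4), -69) = 119*(286 - 2*36) = 119*(286 - 72) = 119*214 = 25466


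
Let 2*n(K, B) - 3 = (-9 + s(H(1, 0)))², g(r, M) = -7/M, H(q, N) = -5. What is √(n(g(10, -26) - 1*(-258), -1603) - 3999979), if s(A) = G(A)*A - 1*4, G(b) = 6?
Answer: I*√3999053 ≈ 1999.8*I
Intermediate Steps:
s(A) = -4 + 6*A (s(A) = 6*A - 1*4 = 6*A - 4 = -4 + 6*A)
n(K, B) = 926 (n(K, B) = 3/2 + (-9 + (-4 + 6*(-5)))²/2 = 3/2 + (-9 + (-4 - 30))²/2 = 3/2 + (-9 - 34)²/2 = 3/2 + (½)*(-43)² = 3/2 + (½)*1849 = 3/2 + 1849/2 = 926)
√(n(g(10, -26) - 1*(-258), -1603) - 3999979) = √(926 - 3999979) = √(-3999053) = I*√3999053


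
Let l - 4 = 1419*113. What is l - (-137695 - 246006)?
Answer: 544052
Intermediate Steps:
l = 160351 (l = 4 + 1419*113 = 4 + 160347 = 160351)
l - (-137695 - 246006) = 160351 - (-137695 - 246006) = 160351 - 1*(-383701) = 160351 + 383701 = 544052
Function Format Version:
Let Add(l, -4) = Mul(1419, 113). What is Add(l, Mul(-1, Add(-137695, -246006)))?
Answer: 544052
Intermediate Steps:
l = 160351 (l = Add(4, Mul(1419, 113)) = Add(4, 160347) = 160351)
Add(l, Mul(-1, Add(-137695, -246006))) = Add(160351, Mul(-1, Add(-137695, -246006))) = Add(160351, Mul(-1, -383701)) = Add(160351, 383701) = 544052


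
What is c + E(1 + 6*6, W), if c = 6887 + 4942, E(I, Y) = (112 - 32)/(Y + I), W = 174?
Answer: 2495999/211 ≈ 11829.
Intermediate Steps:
E(I, Y) = 80/(I + Y)
c = 11829
c + E(1 + 6*6, W) = 11829 + 80/((1 + 6*6) + 174) = 11829 + 80/((1 + 36) + 174) = 11829 + 80/(37 + 174) = 11829 + 80/211 = 2495999/211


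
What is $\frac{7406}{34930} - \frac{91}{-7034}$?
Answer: $\frac{3948031}{17549830} \approx 0.22496$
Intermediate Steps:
$\frac{7406}{34930} - \frac{91}{-7034} = 7406 \cdot \frac{1}{34930} - - \frac{91}{7034} = \frac{529}{2495} + \frac{91}{7034} = \frac{3948031}{17549830}$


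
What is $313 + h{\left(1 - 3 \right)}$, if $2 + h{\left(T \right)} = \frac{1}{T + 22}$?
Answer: $\frac{6221}{20} \approx 311.05$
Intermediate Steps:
$h{\left(T \right)} = -2 + \frac{1}{22 + T}$ ($h{\left(T \right)} = -2 + \frac{1}{T + 22} = -2 + \frac{1}{22 + T}$)
$313 + h{\left(1 - 3 \right)} = 313 + \frac{-43 - 2 \left(1 - 3\right)}{22 + \left(1 - 3\right)} = 313 + \frac{-43 - -4}{22 - 2} = 313 + \frac{-43 + 4}{20} = 313 + \frac{1}{20} \left(-39\right) = 313 - \frac{39}{20} = \frac{6221}{20}$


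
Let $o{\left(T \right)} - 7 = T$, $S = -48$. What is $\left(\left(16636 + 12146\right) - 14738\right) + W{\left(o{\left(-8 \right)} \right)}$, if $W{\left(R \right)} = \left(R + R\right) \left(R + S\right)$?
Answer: $14142$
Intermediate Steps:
$o{\left(T \right)} = 7 + T$
$W{\left(R \right)} = 2 R \left(-48 + R\right)$ ($W{\left(R \right)} = \left(R + R\right) \left(R - 48\right) = 2 R \left(-48 + R\right)$)
$\left(\left(16636 + 12146\right) - 14738\right) + W{\left(o{\left(-8 \right)} \right)} = \left(\left(16636 + 12146\right) - 14738\right) + 2 \left(7 - 8\right) \left(-48 + \left(7 - 8\right)\right) = \left(28782 - 14738\right) + 2 \left(-1\right) \left(-48 - 1\right) = 14044 + 2 \left(-1\right) \left(-49\right) = 14044 + 98 = 14142$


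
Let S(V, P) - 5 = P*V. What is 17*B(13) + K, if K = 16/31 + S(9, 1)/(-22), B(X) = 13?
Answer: 75320/341 ≈ 220.88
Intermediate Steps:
S(V, P) = 5 + P*V
K = -41/341 (K = 16/31 + (5 + 1*9)/(-22) = 16*(1/31) + (5 + 9)*(-1/22) = 16/31 + 14*(-1/22) = 16/31 - 7/11 = -41/341 ≈ -0.12023)
17*B(13) + K = 17*13 - 41/341 = 221 - 41/341 = 75320/341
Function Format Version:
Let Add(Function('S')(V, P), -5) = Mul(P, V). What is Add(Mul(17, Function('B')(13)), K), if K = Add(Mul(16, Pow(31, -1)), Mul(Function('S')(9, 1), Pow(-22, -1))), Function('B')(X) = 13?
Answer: Rational(75320, 341) ≈ 220.88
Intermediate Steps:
Function('S')(V, P) = Add(5, Mul(P, V))
K = Rational(-41, 341) (K = Add(Mul(16, Pow(31, -1)), Mul(Add(5, Mul(1, 9)), Pow(-22, -1))) = Add(Mul(16, Rational(1, 31)), Mul(Add(5, 9), Rational(-1, 22))) = Add(Rational(16, 31), Mul(14, Rational(-1, 22))) = Add(Rational(16, 31), Rational(-7, 11)) = Rational(-41, 341) ≈ -0.12023)
Add(Mul(17, Function('B')(13)), K) = Add(Mul(17, 13), Rational(-41, 341)) = Add(221, Rational(-41, 341)) = Rational(75320, 341)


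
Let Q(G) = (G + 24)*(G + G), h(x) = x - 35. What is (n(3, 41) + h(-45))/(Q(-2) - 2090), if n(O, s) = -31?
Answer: 37/726 ≈ 0.050964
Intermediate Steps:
h(x) = -35 + x
Q(G) = 2*G*(24 + G) (Q(G) = (24 + G)*(2*G) = 2*G*(24 + G))
(n(3, 41) + h(-45))/(Q(-2) - 2090) = (-31 + (-35 - 45))/(2*(-2)*(24 - 2) - 2090) = (-31 - 80)/(2*(-2)*22 - 2090) = -111/(-88 - 2090) = -111/(-2178) = -111*(-1/2178) = 37/726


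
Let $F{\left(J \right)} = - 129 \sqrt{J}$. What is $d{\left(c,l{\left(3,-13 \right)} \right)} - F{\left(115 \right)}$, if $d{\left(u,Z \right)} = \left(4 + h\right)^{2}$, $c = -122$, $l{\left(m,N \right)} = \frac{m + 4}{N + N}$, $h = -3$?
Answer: $1 + 129 \sqrt{115} \approx 1384.4$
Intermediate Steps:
$l{\left(m,N \right)} = \frac{4 + m}{2 N}$
$d{\left(u,Z \right)} = 1$ ($d{\left(u,Z \right)} = \left(4 - 3\right)^{2} = 1^{2} = 1$)
$d{\left(c,l{\left(3,-13 \right)} \right)} - F{\left(115 \right)} = 1 - - 129 \sqrt{115} = 1 + 129 \sqrt{115}$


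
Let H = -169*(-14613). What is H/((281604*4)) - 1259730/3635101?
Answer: 2519418165539/1364878642672 ≈ 1.8459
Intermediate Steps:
H = 2469597
H/((281604*4)) - 1259730/3635101 = 2469597/((281604*4)) - 1259730/3635101 = 2469597/1126416 - 1259730*1/3635101 = 2469597*(1/1126416) - 1259730/3635101 = 823199/375472 - 1259730/3635101 = 2519418165539/1364878642672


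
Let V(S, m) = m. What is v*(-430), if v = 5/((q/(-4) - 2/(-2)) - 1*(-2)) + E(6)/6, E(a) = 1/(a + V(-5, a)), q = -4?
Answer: -19565/36 ≈ -543.47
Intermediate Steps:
E(a) = 1/(2*a) (E(a) = 1/(a + a) = 1/(2*a))
v = 91/72 (v = 5/((-4/(-4) - 2/(-2)) - 1*(-2)) + ((½)/6)/6 = 5/((-4*(-¼) - 2*(-½)) + 2) + ((½)*(⅙))*(⅙) = 5/((1 + 1) + 2) + (1/12)*(⅙) = 5/(2 + 2) + 1/72 = 5/4 + 1/72 = 91/72 ≈ 1.2639)
v*(-430) = (91/72)*(-430) = -19565/36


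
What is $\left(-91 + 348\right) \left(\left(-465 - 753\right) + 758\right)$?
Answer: $-118220$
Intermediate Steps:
$\left(-91 + 348\right) \left(\left(-465 - 753\right) + 758\right) = 257 \left(-1218 + 758\right) = 257 \left(-460\right) = -118220$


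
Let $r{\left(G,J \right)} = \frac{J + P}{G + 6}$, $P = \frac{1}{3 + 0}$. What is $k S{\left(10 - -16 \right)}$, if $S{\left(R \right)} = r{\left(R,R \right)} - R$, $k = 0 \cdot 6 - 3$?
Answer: $\frac{2417}{32} \approx 75.531$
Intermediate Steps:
$k = -3$ ($k = 0 - 3 = -3$)
$P = \frac{1}{3} \approx 0.33333$
$r{\left(G,J \right)} = \frac{\frac{1}{3} + J}{6 + G}$ ($r{\left(G,J \right)} = \frac{J + \frac{1}{3}}{G + 6} = \frac{\frac{1}{3} + J}{6 + G}$)
$S{\left(R \right)} = - R + \frac{\frac{1}{3} + R}{6 + R}$ ($S{\left(R \right)} = \frac{\frac{1}{3} + R}{6 + R} - R = - R + \frac{\frac{1}{3} + R}{6 + R}$)
$k S{\left(10 - -16 \right)} = - 3 \frac{\frac{1}{3} - \left(10 - -16\right)^{2} - 5 \left(10 - -16\right)}{6 + \left(10 - -16\right)} = - 3 \frac{\frac{1}{3} - \left(10 + 16\right)^{2} - 5 \left(10 + 16\right)}{6 + \left(10 + 16\right)} = - 3 \frac{\frac{1}{3} - 26^{2} - 130}{6 + 26} = - 3 \frac{\frac{1}{3} - 676 - 130}{32} = - 3 \cdot \frac{1}{32} \left(- \frac{2417}{3}\right) = \left(-3\right) \left(- \frac{2417}{96}\right) = \frac{2417}{32}$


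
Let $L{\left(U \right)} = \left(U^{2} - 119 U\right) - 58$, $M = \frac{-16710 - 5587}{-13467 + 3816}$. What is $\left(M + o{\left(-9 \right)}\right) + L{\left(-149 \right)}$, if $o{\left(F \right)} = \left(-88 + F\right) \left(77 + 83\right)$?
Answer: $\frac{235062751}{9651} \approx 24356.0$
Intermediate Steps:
$M = \frac{22297}{9651}$ ($M = - \frac{22297}{-9651} = \left(-22297\right) \left(- \frac{1}{9651}\right) = \frac{22297}{9651} \approx 2.3103$)
$L{\left(U \right)} = -58 + U^{2} - 119 U$
$o{\left(F \right)} = -14080 + 160 F$ ($o{\left(F \right)} = \left(-88 + F\right) 160 = -14080 + 160 F$)
$\left(M + o{\left(-9 \right)}\right) + L{\left(-149 \right)} = \left(\frac{22297}{9651} + \left(-14080 + 160 \left(-9\right)\right)\right) - \left(-17673 - 22201\right) = \left(\frac{22297}{9651} - 15520\right) + \left(-58 + 22201 + 17731\right) = \left(\frac{22297}{9651} - 15520\right) + 39874 = - \frac{149761223}{9651} + 39874 = \frac{235062751}{9651}$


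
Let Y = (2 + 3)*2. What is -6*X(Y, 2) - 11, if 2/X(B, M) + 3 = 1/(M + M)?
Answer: -73/11 ≈ -6.6364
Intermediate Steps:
Y = 10 (Y = 5*2 = 10)
X(B, M) = 2/(-3 + 1/(2*M)) (X(B, M) = 2/(-3 + 1/(M + M)) = 2/(-3 + 1/(2*M)))
-6*X(Y, 2) - 11 = -(-24)*2/(-1 + 6*2) - 11 = -(-24)*2/(-1 + 12) - 11 = -(-24)*2/11 - 11 = -6*(-8/11) - 11 = 48/11 - 11 = -73/11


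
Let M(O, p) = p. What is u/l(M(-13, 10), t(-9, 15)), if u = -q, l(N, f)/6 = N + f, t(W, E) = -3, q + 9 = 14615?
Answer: -7303/21 ≈ -347.76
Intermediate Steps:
q = 14606 (q = -9 + 14615 = 14606)
l(N, f) = 6*N + 6*f (l(N, f) = 6*(N + f) = 6*N + 6*f)
u = -14606 (u = -1*14606 = -14606)
u/l(M(-13, 10), t(-9, 15)) = -14606/(6*10 + 6*(-3)) = -14606/(60 - 18) = -14606/42 = -14606*1/42 = -7303/21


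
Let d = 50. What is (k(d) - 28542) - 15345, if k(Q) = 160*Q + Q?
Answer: -35837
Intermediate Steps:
k(Q) = 161*Q
(k(d) - 28542) - 15345 = (161*50 - 28542) - 15345 = (8050 - 28542) - 15345 = -20492 - 15345 = -35837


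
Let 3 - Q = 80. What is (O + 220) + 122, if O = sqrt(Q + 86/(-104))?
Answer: 342 + I*sqrt(52611)/26 ≈ 342.0 + 8.822*I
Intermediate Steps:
Q = -77 (Q = 3 - 1*80 = 3 - 80 = -77)
O = I*sqrt(52611)/26 (O = sqrt(-77 + 86/(-104)) = sqrt(-77 + 86*(-1/104)) = sqrt(-77 - 43/52) = sqrt(-4047/52) = I*sqrt(52611)/26 ≈ 8.822*I)
(O + 220) + 122 = (I*sqrt(52611)/26 + 220) + 122 = (220 + I*sqrt(52611)/26) + 122 = 342 + I*sqrt(52611)/26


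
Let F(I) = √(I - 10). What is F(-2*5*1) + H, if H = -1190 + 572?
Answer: -618 + 2*I*√5 ≈ -618.0 + 4.4721*I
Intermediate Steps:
F(I) = √(-10 + I)
H = -618
F(-2*5*1) + H = √(-10 - 2*5*1) - 618 = √(-10 - 10*1) - 618 = √(-10 - 10) - 618 = √(-20) - 618 = 2*I*√5 - 618 = -618 + 2*I*√5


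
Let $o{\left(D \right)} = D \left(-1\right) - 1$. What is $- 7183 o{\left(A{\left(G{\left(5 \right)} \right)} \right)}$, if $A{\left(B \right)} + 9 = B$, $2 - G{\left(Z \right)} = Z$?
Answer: $-79013$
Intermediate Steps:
$G{\left(Z \right)} = 2 - Z$
$A{\left(B \right)} = -9 + B$
$o{\left(D \right)} = -1 - D$ ($o{\left(D \right)} = - D - 1 = -1 - D$)
$- 7183 o{\left(A{\left(G{\left(5 \right)} \right)} \right)} = - 7183 \left(-1 - \left(-9 + \left(2 - 5\right)\right)\right) = - 7183 \left(-1 - \left(-9 - 3\right)\right) = - 7183 \left(-1 - -12\right) = - 7183 \left(-1 + 12\right) = \left(-7183\right) 11 = -79013$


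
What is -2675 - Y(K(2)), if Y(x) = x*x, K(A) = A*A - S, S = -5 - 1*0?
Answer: -2756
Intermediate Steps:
S = -5 (S = -5 + 0 = -5)
K(A) = 5 + A**2 (K(A) = A*A - 1*(-5) = A**2 + 5 = 5 + A**2)
Y(x) = x**2
-2675 - Y(K(2)) = -2675 - (5 + 2**2)**2 = -2675 - (5 + 4)**2 = -2675 - 1*9**2 = -2675 - 1*81 = -2675 - 81 = -2756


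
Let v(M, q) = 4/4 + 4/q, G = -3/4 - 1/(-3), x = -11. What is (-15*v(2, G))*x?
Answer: -1419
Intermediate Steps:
G = -5/12 (G = -3*1/4 - 1*(-1/3) = -3/4 + 1/3 = -5/12 ≈ -0.41667)
v(M, q) = 1 + 4/q (v(M, q) = 4*(1/4) + 4/q = 1 + 4/q)
(-15*v(2, G))*x = -15*(4 - 5/12)/(-5/12)*(-11) = -(-36)*43/12*(-11) = -15*(-43/5)*(-11) = 129*(-11) = -1419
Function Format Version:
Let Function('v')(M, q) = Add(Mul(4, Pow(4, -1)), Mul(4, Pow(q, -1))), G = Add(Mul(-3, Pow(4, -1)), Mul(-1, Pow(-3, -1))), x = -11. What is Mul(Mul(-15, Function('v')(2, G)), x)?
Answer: -1419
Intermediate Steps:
G = Rational(-5, 12) (G = Add(Mul(-3, Rational(1, 4)), Mul(-1, Rational(-1, 3))) = Add(Rational(-3, 4), Rational(1, 3)) = Rational(-5, 12) ≈ -0.41667)
Function('v')(M, q) = Add(1, Mul(4, Pow(q, -1))) (Function('v')(M, q) = Add(Mul(4, Rational(1, 4)), Mul(4, Pow(q, -1))) = Add(1, Mul(4, Pow(q, -1))))
Mul(Mul(-15, Function('v')(2, G)), x) = Mul(Mul(-15, Mul(Pow(Rational(-5, 12), -1), Add(4, Rational(-5, 12)))), -11) = Mul(Mul(-15, Mul(Rational(-12, 5), Rational(43, 12))), -11) = Mul(Mul(-15, Rational(-43, 5)), -11) = Mul(129, -11) = -1419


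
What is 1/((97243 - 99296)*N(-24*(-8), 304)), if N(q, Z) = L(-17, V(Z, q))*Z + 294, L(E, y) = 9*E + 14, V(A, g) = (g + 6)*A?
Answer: 1/86147986 ≈ 1.1608e-8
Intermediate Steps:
V(A, g) = A*(6 + g) (V(A, g) = (6 + g)*A = A*(6 + g))
L(E, y) = 14 + 9*E
N(q, Z) = 294 - 139*Z (N(q, Z) = (14 + 9*(-17))*Z + 294 = (14 - 153)*Z + 294 = -139*Z + 294 = 294 - 139*Z)
1/((97243 - 99296)*N(-24*(-8), 304)) = 1/((97243 - 99296)*(294 - 139*304)) = 1/((-2053)*(294 - 42256)) = -1/2053/(-41962) = -1/2053*(-1/41962) = 1/86147986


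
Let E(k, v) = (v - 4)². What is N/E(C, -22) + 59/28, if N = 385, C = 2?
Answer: 6333/2366 ≈ 2.6767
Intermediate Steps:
E(k, v) = (-4 + v)²
N/E(C, -22) + 59/28 = 385/((-4 - 22)²) + 59/28 = 385/((-26)²) + 59*(1/28) = 385/676 + 59/28 = 6333/2366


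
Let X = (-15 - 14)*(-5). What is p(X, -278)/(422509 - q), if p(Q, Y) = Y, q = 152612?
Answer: -278/269897 ≈ -0.0010300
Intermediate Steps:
X = 145 (X = -29*(-5) = 145)
p(X, -278)/(422509 - q) = -278/(422509 - 1*152612) = -278/(422509 - 152612) = -278/269897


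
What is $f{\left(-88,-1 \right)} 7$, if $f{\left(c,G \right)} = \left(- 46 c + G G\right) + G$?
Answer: $28336$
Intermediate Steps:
$f{\left(c,G \right)} = G + G^{2} - 46 c$ ($f{\left(c,G \right)} = \left(- 46 c + G^{2}\right) + G = \left(G^{2} - 46 c\right) + G = G + G^{2} - 46 c$)
$f{\left(-88,-1 \right)} 7 = \left(-1 + \left(-1\right)^{2} - -4048\right) 7 = \left(-1 + 1 + 4048\right) 7 = 4048 \cdot 7 = 28336$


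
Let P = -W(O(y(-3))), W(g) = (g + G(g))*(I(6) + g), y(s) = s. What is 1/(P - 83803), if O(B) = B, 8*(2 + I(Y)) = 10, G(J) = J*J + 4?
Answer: -2/167531 ≈ -1.1938e-5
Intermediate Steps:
G(J) = 4 + J² (G(J) = J² + 4 = 4 + J²)
I(Y) = -¾ (I(Y) = -2 + (⅛)*10 = -2 + 5/4 = -¾)
W(g) = (-¾ + g)*(4 + g + g²) (W(g) = (g + (4 + g²))*(-¾ + g) = (4 + g + g²)*(-¾ + g) = (-¾ + g)*(4 + g + g²))
P = 75/2 (P = -(-3 + (-3)³ + (¼)*(-3)² + (13/4)*(-3)) = -(-3 - 27 + (¼)*9 - 39/4) = -(-3 - 27 + 9/4 - 39/4) = -1*(-75/2) = 75/2 ≈ 37.500)
1/(P - 83803) = 1/(75/2 - 83803) = 1/(-167531/2) = -2/167531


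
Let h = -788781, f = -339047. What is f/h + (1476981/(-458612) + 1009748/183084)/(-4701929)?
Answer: 6898267325011701193/16048596143742406948 ≈ 0.42984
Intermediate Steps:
f/h + (1476981/(-458612) + 1009748/183084)/(-4701929) = -339047/(-788781) + (1476981/(-458612) + 1009748/183084)/(-4701929) = -339047*(-1/788781) + (1476981*(-1/458612) + 1009748*(1/183084))*(-1/4701929) = 339047/788781 + (-134271/41692 + 252437/45771)*(-1/4701929) = 339047/788781 + (4378885463/1908284532)*(-1/4701929) = 339047/788781 - 4378885463/8972618381262228 = 6898267325011701193/16048596143742406948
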